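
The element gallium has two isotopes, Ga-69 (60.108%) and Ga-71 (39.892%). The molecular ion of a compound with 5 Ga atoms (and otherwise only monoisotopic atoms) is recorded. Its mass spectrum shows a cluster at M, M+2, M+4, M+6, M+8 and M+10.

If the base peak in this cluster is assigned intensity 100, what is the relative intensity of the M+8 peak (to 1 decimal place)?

22.0

Term probabilities: M 0.0785, M+2 0.2604, M+4 0.3456, M+6 0.2294, M+8 0.0761, M+10 0.0101. Base peak = M+4.
P(M+4) = C(5,2) × 0.60108^3 × 0.39892^2 = 10 × 0.2171685 × 0.15913717 = 0.345596 (base)
P(M+8) = C(5,4) × 0.60108^1 × 0.39892^4 = 5 × 0.60108 × 0.02532464 = 0.076111
Relative intensity = 0.076111 / 0.345596 × 100 = 22.0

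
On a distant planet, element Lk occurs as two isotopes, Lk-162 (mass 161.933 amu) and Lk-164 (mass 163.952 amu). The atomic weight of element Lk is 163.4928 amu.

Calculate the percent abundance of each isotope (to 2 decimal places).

Lk-162: 22.74%, Lk-164: 77.26%

With x = fraction of Lk-162 (so Lk-164 is 1 − x):
161.933·x + 163.952·(1 − x) = 163.4928
(161.933 − 163.952)·x = 163.4928 − 163.952
x = -0.4592 / -2.019 = 0.22744 → 22.74% Lk-162, 77.26% Lk-164.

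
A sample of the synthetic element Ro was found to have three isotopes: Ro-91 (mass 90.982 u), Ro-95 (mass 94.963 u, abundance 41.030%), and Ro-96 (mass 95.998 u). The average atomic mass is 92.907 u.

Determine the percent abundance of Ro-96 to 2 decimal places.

5.81%

Let x and y be the fractions of Ro-91 and Ro-96. Then x + y = 1 − 0.41030 = 0.58970 and 90.982x + 95.998y = 92.907 − 0.41030×94.963 = 53.9436811.
Substituting: 90.982x + 95.998(0.58970 − x) = 53.9436811
(90.982 − 95.998)x = -2.6663395  ⇒  x = 0.53157, y = 0.05813
Ro-91: 53.16%, Ro-96: 5.81%.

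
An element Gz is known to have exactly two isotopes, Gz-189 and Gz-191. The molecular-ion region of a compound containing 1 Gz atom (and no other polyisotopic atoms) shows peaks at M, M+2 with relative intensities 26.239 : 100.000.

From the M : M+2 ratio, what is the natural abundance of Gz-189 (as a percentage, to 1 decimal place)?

20.8%

If p is the fraction of Gz that is Gz-189, then I(M+2)/I(M) = [C(1,1)·p^0·(1−p)] / p^1 = 1·(1−p)/p = 100.000/26.239 = 3.8111
(1−p)/p = 3.8111/1 = 3.8111  ⇒  p = 1/(1 + 3.8111) = 0.2079
Gz-189: 20.8%, Gz-191: 79.2%.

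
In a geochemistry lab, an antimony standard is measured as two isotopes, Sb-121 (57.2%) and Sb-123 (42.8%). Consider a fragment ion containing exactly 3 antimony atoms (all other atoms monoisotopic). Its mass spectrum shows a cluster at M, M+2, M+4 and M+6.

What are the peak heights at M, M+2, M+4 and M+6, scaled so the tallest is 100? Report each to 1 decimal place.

Each Sb atom is independently Sb-121 (p = 0.572) or Sb-123 (q = 0.428); the cluster is the binomial expansion (p + q)^3.
P(M) = 0.572^3 = 0.187149
P(M+2) = 3 × 0.572^2 × 0.428^1 = 0.420104
P(M+4) = 3 × 0.572^1 × 0.428^2 = 0.314344
P(M+6) = 0.428^3 = 0.078403
The M+2 peak is largest (0.420104); scaling to 100 gives 44.5 : 100.0 : 74.8 : 18.7.

44.5 : 100.0 : 74.8 : 18.7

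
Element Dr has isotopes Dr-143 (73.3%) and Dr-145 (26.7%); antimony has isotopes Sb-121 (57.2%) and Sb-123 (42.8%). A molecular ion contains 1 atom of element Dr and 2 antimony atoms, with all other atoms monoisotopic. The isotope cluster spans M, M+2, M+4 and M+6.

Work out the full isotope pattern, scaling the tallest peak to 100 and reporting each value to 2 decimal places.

Element Dr pattern (n=1): 0.7330 : 0.2670
Antimony pattern (n=2): 0.327184 : 0.489632 : 0.183184
Convolve the two distributions (both contribute in 2-u steps):
  M: 0.7330×0.327184 = 0.239826
  M+2: 0.7330×0.489632 + 0.2670×0.327184 = 0.446258
  M+4: 0.7330×0.183184 + 0.2670×0.489632 = 0.265006
  M+6: 0.2670×0.183184 = 0.048910
Scale to base peak (0.446258) = 100: 53.74 : 100.00 : 59.38 : 10.96

53.74 : 100.00 : 59.38 : 10.96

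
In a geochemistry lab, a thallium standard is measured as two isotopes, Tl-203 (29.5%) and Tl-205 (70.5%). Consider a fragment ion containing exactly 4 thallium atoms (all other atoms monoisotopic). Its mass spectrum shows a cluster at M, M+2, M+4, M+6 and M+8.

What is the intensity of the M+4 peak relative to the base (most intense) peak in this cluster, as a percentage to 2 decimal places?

Binomial terms of (0.295 + 0.705)^4: M 0.0076, M+2 0.0724, M+4 0.2595, M+6 0.4135, M+8 0.2470 → M+6 is the base peak.
P(M+6) = C(4,3) × 0.295^1 × 0.705^3 = 4 × 0.2950 × 0.35040263 = 0.413475 (base)
P(M+4) = C(4,2) × 0.295^2 × 0.705^2 = 6 × 0.087025 × 0.497025 = 0.259522
Relative intensity = 0.259522 / 0.413475 × 100 = 62.77

62.77%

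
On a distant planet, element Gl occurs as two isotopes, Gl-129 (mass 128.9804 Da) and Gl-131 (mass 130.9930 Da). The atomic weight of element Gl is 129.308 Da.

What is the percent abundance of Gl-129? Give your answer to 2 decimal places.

With x = fraction of Gl-129 (so Gl-131 is 1 − x):
128.9804·x + 130.9930·(1 − x) = 129.308
(128.9804 − 130.9930)·x = 129.308 − 130.9930
x = -1.6850 / -2.0126 = 0.83723 → 83.72% Gl-129, 16.28% Gl-131.

83.72%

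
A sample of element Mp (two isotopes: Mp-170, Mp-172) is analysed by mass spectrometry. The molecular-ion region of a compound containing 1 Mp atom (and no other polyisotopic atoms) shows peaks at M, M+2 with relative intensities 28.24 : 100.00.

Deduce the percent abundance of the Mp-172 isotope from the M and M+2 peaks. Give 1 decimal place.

78.0%

If p is the fraction of Mp that is Mp-170, then I(M+2)/I(M) = [C(1,1)·p^0·(1−p)] / p^1 = 1·(1−p)/p = 100.00/28.24 = 3.5411
(1−p)/p = 3.5411/1 = 3.5411  ⇒  p = 1/(1 + 3.5411) = 0.2202
Mp-170: 22.0%, Mp-172: 78.0%.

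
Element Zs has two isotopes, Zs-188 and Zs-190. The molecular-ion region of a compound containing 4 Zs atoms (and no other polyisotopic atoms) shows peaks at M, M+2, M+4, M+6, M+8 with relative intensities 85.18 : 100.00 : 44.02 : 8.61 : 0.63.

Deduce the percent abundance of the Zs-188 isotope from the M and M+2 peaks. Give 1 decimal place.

77.3%

Write p for the Zs-188 fraction. I(M+2)/I(M) = [C(4,1)·p^3·(1−p)] / p^4 = 4·(1−p)/p = 100.00/85.18 = 1.1740
(1−p)/p = 1.1740/4 = 0.2935  ⇒  p = 1/(1 + 0.2935) = 0.7731
Zs-188: 77.3%, Zs-190: 22.7%.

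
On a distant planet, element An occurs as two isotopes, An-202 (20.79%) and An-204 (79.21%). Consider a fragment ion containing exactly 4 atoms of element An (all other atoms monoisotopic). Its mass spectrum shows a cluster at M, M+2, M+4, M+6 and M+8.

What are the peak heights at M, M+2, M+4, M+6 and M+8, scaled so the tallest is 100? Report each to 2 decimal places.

Expanding (0.2079 + 0.7921)^4:
P(M) = 0.2079^4 = 0.001868
P(M+2) = 4 × 0.2079^3 × 0.7921^1 = 0.028471
P(M+4) = 6 × 0.2079^2 × 0.7921^2 = 0.162712
P(M+6) = 4 × 0.2079^1 × 0.7921^3 = 0.413290
P(M+8) = 0.7921^4 = 0.393659
The M+6 peak is largest (0.413290); scaling to 100 gives 0.45 : 6.89 : 39.37 : 100.00 : 95.25.

0.45 : 6.89 : 39.37 : 100.00 : 95.25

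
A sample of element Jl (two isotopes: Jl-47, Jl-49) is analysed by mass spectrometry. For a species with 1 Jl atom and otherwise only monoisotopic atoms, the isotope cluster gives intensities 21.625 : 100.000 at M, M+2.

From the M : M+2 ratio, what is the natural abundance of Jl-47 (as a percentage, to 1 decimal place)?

Let p = fractional abundance of Jl-47. I(M+2)/I(M) = [C(1,1)·p^0·(1−p)] / p^1 = 1·(1−p)/p = 100.000/21.625 = 4.6243
(1−p)/p = 4.6243/1 = 4.6243  ⇒  p = 1/(1 + 4.6243) = 0.1778
Jl-47: 17.8%, Jl-49: 82.2%.

17.8%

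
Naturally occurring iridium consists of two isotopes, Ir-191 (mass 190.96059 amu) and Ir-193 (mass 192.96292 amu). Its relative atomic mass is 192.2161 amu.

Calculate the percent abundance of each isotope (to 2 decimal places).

Ir-191: 37.30%, Ir-193: 62.70%

Let x be the fractional abundance of Ir-191; then Ir-193 has abundance 1 − x.
190.96059·x + 192.96292·(1 − x) = 192.2161
(190.96059 − 192.96292)·x = 192.2161 − 192.96292
x = -0.74682 / -2.00233 = 0.37298 → 37.30% Ir-191, 62.70% Ir-193.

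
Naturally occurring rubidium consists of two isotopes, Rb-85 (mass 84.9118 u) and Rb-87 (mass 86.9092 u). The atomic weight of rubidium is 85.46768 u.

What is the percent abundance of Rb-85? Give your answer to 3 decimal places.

Let x be the fractional abundance of Rb-85; then Rb-87 has abundance 1 − x.
84.9118·x + 86.9092·(1 − x) = 85.46768
(84.9118 − 86.9092)·x = 85.46768 − 86.9092
x = -1.44152 / -1.9974 = 0.72170 → 72.170% Rb-85, 27.830% Rb-87.

72.170%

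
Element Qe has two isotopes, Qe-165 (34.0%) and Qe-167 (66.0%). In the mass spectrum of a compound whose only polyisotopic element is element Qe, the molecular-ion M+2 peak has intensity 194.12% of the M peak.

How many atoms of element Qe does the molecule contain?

For n independent Qe atoms, I(M+2)/I(M) = n · (abundance Qe-167) / (abundance Qe-165) = n · 0.660/0.340.
n = 1.9412 × 0.340/0.660 = 1.00 ≈ 1

1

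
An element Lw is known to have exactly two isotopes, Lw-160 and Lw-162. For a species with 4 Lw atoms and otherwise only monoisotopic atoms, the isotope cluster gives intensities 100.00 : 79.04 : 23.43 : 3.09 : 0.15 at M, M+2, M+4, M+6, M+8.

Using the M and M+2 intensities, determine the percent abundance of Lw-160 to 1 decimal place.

83.5%

If p is the fraction of Lw that is Lw-160, then I(M+2)/I(M) = [C(4,1)·p^3·(1−p)] / p^4 = 4·(1−p)/p = 79.04/100.00 = 0.7904
(1−p)/p = 0.7904/4 = 0.1976  ⇒  p = 1/(1 + 0.1976) = 0.8350
Lw-160: 83.5%, Lw-162: 16.5%.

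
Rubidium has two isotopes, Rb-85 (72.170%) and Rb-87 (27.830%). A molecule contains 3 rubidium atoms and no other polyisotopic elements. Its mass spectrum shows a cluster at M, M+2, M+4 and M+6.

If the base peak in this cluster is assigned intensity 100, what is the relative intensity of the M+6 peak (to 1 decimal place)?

5.0

Binomial terms of (0.72170 + 0.27830)^3: M 0.3759, M+2 0.4349, M+4 0.1677, M+6 0.0216 → M+2 is the base peak.
P(M+2) = C(3,1) × 0.72170^2 × 0.27830^1 = 3 × 0.52085089 × 0.2783 = 0.434858 (base)
P(M+6) = C(3,3) × 0.72170^0 × 0.27830^3 = 1 × 1.0000 × 0.02155458 = 0.021555
Relative intensity = 0.021555 / 0.434858 × 100 = 5.0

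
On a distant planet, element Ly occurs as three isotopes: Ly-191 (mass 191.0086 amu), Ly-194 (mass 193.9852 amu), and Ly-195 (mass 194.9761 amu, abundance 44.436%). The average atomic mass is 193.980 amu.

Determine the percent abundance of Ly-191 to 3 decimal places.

Let x and y be the fractions of Ly-191 and Ly-194. Then x + y = 1 − 0.44436 = 0.55564 and 191.0086x + 193.9852y = 193.980 − 0.44436×194.9761 = 107.340420204.
Substituting: 191.0086x + 193.9852(0.55564 − x) = 107.340420204
(191.0086 − 193.9852)x = -0.445516324  ⇒  x = 0.14967, y = 0.40597
Ly-191: 14.967%, Ly-194: 40.597%.

14.967%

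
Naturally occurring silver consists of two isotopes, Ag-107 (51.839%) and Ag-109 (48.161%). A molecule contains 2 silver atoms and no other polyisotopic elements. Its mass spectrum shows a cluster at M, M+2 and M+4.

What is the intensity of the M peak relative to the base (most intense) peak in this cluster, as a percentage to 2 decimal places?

53.82%

Binomial terms of (0.51839 + 0.48161)^2: M 0.2687, M+2 0.4993, M+4 0.2319 → M+2 is the base peak.
P(M+2) = C(2,1) × 0.51839^1 × 0.48161^1 = 2 × 0.51839 × 0.48161 = 0.499324 (base)
P(M) = C(2,0) × 0.51839^2 × 0.48161^0 = 1 × 0.26872819 × 1.0000 = 0.268728
Relative intensity = 0.268728 / 0.499324 × 100 = 53.82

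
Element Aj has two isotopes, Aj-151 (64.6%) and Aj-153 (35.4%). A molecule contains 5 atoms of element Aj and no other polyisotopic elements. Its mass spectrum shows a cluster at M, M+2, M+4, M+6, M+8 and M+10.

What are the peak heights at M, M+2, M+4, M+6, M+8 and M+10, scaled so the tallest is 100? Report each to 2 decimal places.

Each Aj atom is independently Aj-151 (p = 0.646) or Aj-153 (q = 0.354); the cluster is the binomial expansion (p + q)^5.
P(M) = 0.646^5 = 0.112503
P(M+2) = 5 × 0.646^4 × 0.354^1 = 0.308250
P(M+4) = 10 × 0.646^3 × 0.354^2 = 0.337835
P(M+6) = 10 × 0.646^2 × 0.354^3 = 0.185129
P(M+8) = 5 × 0.646^1 × 0.354^4 = 0.050724
P(M+10) = 0.354^5 = 0.005559
The M+4 peak is largest (0.337835); scaling to 100 gives 33.30 : 91.24 : 100.00 : 54.80 : 15.01 : 1.65.

33.30 : 91.24 : 100.00 : 54.80 : 15.01 : 1.65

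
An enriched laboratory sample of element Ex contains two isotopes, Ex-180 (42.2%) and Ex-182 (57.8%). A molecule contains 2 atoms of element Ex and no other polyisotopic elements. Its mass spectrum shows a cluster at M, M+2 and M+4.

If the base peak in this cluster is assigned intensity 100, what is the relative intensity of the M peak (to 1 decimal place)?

Term probabilities: M 0.1781, M+2 0.4878, M+4 0.3341. Base peak = M+2.
P(M+2) = C(2,1) × 0.422^1 × 0.578^1 = 2 × 0.4220 × 0.5780 = 0.487832 (base)
P(M) = C(2,0) × 0.422^2 × 0.578^0 = 1 × 0.178084 × 1.0000 = 0.178084
Relative intensity = 0.178084 / 0.487832 × 100 = 36.5

36.5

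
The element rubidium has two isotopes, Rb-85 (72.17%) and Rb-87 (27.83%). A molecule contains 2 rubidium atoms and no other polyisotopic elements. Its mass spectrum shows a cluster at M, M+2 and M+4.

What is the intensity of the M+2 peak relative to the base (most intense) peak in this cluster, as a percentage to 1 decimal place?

77.1%

Term probabilities: M 0.5209, M+2 0.4017, M+4 0.0775. Base peak = M.
P(M) = C(2,0) × 0.7217^2 × 0.2783^0 = 1 × 0.52085089 × 1.0000 = 0.520851 (base)
P(M+2) = C(2,1) × 0.7217^1 × 0.2783^1 = 2 × 0.7217 × 0.2783 = 0.401698
Relative intensity = 0.401698 / 0.520851 × 100 = 77.1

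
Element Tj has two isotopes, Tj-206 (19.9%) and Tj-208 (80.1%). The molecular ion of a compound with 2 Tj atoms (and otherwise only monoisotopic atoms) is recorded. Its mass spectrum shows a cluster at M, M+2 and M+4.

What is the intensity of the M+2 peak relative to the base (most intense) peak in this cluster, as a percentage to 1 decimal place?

Term probabilities: M 0.0396, M+2 0.3188, M+4 0.6416. Base peak = M+4.
P(M+4) = C(2,2) × 0.199^0 × 0.801^2 = 1 × 1.0000 × 0.641601 = 0.641601 (base)
P(M+2) = C(2,1) × 0.199^1 × 0.801^1 = 2 × 0.1990 × 0.8010 = 0.318798
Relative intensity = 0.318798 / 0.641601 × 100 = 49.7

49.7%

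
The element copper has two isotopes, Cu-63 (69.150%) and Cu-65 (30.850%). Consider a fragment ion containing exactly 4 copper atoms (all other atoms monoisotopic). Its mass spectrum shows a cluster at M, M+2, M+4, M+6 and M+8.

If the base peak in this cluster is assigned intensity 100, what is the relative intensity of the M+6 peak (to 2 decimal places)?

Term probabilities: M 0.2286, M+2 0.4080, M+4 0.2731, M+6 0.0812, M+8 0.0091. Base peak = M+2.
P(M+2) = C(4,1) × 0.69150^3 × 0.30850^1 = 4 × 0.33065611 × 0.3085 = 0.408030 (base)
P(M+6) = C(4,3) × 0.69150^1 × 0.30850^3 = 4 × 0.6915 × 0.02936064 = 0.081212
Relative intensity = 0.081212 / 0.408030 × 100 = 19.90

19.90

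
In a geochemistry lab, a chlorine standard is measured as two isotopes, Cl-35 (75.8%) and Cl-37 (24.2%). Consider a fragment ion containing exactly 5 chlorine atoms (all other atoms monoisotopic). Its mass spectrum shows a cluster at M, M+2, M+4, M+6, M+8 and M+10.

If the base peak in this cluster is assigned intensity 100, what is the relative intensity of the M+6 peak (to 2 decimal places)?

(0.758 + 0.242)^5 gives M 0.2502, M+2 0.3994, M+4 0.2551, M+6 0.0814, M+8 0.0130, M+10 0.0008; the largest is M+2.
P(M+2) = C(5,1) × 0.758^4 × 0.242^1 = 5 × 0.33012379 × 0.2420 = 0.399450 (base)
P(M+6) = C(5,3) × 0.758^2 × 0.242^3 = 10 × 0.574564 × 0.01417249 = 0.081430
Relative intensity = 0.081430 / 0.399450 × 100 = 20.39

20.39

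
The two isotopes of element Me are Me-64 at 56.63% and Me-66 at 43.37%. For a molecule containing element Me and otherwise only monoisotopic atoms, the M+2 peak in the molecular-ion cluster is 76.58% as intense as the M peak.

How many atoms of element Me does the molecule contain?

1

The M+2/M ratio from n Me atoms is n · q/p = n · 0.4337/0.5663.
n = 0.7658 × 0.5663/0.4337 = 1.00 ≈ 1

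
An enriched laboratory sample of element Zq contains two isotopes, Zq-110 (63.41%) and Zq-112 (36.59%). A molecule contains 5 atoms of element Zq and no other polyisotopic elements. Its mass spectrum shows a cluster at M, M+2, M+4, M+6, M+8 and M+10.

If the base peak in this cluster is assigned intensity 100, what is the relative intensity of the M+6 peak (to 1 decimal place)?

Binomial terms of (0.6341 + 0.3659)^5: M 0.1025, M+2 0.2958, M+4 0.3413, M+6 0.1970, M+8 0.0568, M+10 0.0066 → M+4 is the base peak.
P(M+4) = C(5,2) × 0.6341^3 × 0.3659^2 = 10 × 0.25496071 × 0.13388281 = 0.341349 (base)
P(M+6) = C(5,3) × 0.6341^2 × 0.3659^3 = 10 × 0.40208281 × 0.04898772 = 0.196971
Relative intensity = 0.196971 / 0.341349 × 100 = 57.7

57.7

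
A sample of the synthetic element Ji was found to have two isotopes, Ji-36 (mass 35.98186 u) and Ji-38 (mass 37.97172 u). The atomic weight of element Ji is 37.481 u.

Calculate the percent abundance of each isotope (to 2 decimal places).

With x = fraction of Ji-36 (so Ji-38 is 1 − x):
35.98186·x + 37.97172·(1 − x) = 37.481
(35.98186 − 37.97172)·x = 37.481 − 37.97172
x = -0.49072 / -1.98986 = 0.24661 → 24.66% Ji-36, 75.34% Ji-38.

Ji-36: 24.66%, Ji-38: 75.34%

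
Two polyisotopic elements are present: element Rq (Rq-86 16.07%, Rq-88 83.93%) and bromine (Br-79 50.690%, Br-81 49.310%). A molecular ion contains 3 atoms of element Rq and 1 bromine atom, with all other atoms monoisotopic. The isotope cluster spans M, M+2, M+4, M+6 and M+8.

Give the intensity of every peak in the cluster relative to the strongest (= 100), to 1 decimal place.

0.5 : 7.5 : 43.7 : 100.0 : 62.4

Element Rq pattern (n=3): 0.00415 : 0.06502348 : 0.33960305 : 0.59122347
Bromine pattern (n=1): 0.5069 : 0.4931
Convolve the two distributions (both contribute in 2-u steps):
  M: 0.00415×0.5069 = 0.002104
  M+2: 0.00415×0.4931 + 0.06502348×0.5069 = 0.035007
  M+4: 0.06502348×0.4931 + 0.33960305×0.5069 = 0.204208
  M+6: 0.33960305×0.4931 + 0.59122347×0.5069 = 0.467149
  M+8: 0.59122347×0.4931 = 0.291532
Scale to base peak (0.467149) = 100: 0.5 : 7.5 : 43.7 : 100.0 : 62.4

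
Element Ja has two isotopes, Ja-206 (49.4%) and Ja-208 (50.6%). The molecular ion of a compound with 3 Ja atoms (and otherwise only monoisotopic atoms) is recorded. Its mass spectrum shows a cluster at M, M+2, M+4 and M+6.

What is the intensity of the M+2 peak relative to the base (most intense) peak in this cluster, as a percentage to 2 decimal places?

97.63%

Term probabilities: M 0.1206, M+2 0.3704, M+4 0.3794, M+6 0.1296. Base peak = M+4.
P(M+4) = C(3,2) × 0.494^1 × 0.506^2 = 3 × 0.4940 × 0.256036 = 0.379445 (base)
P(M+2) = C(3,1) × 0.494^2 × 0.506^1 = 3 × 0.244036 × 0.5060 = 0.370447
Relative intensity = 0.370447 / 0.379445 × 100 = 97.63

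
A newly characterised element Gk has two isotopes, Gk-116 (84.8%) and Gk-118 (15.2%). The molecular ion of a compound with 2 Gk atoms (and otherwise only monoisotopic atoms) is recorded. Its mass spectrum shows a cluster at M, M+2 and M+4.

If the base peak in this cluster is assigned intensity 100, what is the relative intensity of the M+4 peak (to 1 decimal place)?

3.2

(0.848 + 0.152)^2 gives M 0.7191, M+2 0.2578, M+4 0.0231; the largest is M.
P(M) = C(2,0) × 0.848^2 × 0.152^0 = 1 × 0.719104 × 1.0000 = 0.719104 (base)
P(M+4) = C(2,2) × 0.848^0 × 0.152^2 = 1 × 1.0000 × 0.023104 = 0.023104
Relative intensity = 0.023104 / 0.719104 × 100 = 3.2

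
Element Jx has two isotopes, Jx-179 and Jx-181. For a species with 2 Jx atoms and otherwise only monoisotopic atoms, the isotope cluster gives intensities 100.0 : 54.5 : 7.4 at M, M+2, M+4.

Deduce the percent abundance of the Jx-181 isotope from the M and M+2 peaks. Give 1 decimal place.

If p is the fraction of Jx that is Jx-179, then I(M+2)/I(M) = [C(2,1)·p^1·(1−p)] / p^2 = 2·(1−p)/p = 54.5/100.0 = 0.5450
(1−p)/p = 0.5450/2 = 0.2725  ⇒  p = 1/(1 + 0.2725) = 0.7859
Jx-179: 78.6%, Jx-181: 21.4%.

21.4%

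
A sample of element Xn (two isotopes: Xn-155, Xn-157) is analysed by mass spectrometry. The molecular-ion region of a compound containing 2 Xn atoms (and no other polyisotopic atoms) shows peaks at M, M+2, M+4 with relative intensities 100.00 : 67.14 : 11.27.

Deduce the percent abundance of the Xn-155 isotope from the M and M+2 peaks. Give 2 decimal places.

Let p = fractional abundance of Xn-155. I(M+2)/I(M) = [C(2,1)·p^1·(1−p)] / p^2 = 2·(1−p)/p = 67.14/100.00 = 0.6714
(1−p)/p = 0.6714/2 = 0.3357  ⇒  p = 1/(1 + 0.3357) = 0.7487
Xn-155: 74.87%, Xn-157: 25.13%.

74.87%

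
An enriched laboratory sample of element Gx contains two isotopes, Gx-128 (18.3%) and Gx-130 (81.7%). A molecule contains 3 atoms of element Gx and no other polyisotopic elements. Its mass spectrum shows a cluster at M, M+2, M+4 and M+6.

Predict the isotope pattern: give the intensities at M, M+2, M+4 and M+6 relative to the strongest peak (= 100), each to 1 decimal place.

1.1 : 15.1 : 67.2 : 100.0

Each Gx atom is independently Gx-128 (p = 0.183) or Gx-130 (q = 0.817); the cluster is the binomial expansion (p + q)^3.
P(M) = 0.183^3 = 0.006128
P(M+2) = 3 × 0.183^2 × 0.817^1 = 0.082082
P(M+4) = 3 × 0.183^1 × 0.817^2 = 0.366451
P(M+6) = 0.817^3 = 0.545339
The M+6 peak is largest (0.545339); scaling to 100 gives 1.1 : 15.1 : 67.2 : 100.0.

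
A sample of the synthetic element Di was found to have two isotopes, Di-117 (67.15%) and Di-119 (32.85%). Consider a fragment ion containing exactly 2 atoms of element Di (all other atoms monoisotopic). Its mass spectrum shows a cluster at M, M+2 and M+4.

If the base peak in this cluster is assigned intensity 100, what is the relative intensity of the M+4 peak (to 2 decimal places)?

23.93

Binomial terms of (0.6715 + 0.3285)^2: M 0.4509, M+2 0.4412, M+4 0.1079 → M is the base peak.
P(M) = C(2,0) × 0.6715^2 × 0.3285^0 = 1 × 0.45091225 × 1.0000 = 0.450912 (base)
P(M+4) = C(2,2) × 0.6715^0 × 0.3285^2 = 1 × 1.0000 × 0.10791225 = 0.107912
Relative intensity = 0.107912 / 0.450912 × 100 = 23.93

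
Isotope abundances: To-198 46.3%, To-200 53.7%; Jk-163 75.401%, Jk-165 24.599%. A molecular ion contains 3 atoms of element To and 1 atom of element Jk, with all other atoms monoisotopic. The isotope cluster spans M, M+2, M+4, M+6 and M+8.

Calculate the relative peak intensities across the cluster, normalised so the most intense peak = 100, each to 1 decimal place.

19.3 : 73.6 : 100.0 : 55.6 : 9.8

Element To pattern (n=3): 0.09925285 : 0.34534846 : 0.40054454 : 0.15485415
Element Jk pattern (n=1): 0.75401 : 0.24599
Convolve the two distributions (both contribute in 2-u steps):
  M: 0.09925285×0.75401 = 0.074838
  M+2: 0.09925285×0.24599 + 0.34534846×0.75401 = 0.284811
  M+4: 0.34534846×0.24599 + 0.40054454×0.75401 = 0.386967
  M+6: 0.40054454×0.24599 + 0.15485415×0.75401 = 0.215292
  M+8: 0.15485415×0.24599 = 0.038093
Scale to base peak (0.386967) = 100: 19.3 : 73.6 : 100.0 : 55.6 : 9.8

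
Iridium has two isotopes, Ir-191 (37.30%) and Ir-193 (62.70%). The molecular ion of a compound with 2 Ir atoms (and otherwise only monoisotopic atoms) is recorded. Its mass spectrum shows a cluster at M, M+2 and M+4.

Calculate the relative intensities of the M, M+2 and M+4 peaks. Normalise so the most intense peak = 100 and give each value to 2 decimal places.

The 2 Ir atoms are independent, so intensities follow the terms of (0.3730 + 0.6270)^2.
P(M) = 0.3730^2 = 0.139129
P(M+2) = 2 × 0.3730^1 × 0.6270^1 = 0.467742
P(M+4) = 0.6270^2 = 0.393129
The M+2 peak is largest (0.467742); scaling to 100 gives 29.74 : 100.00 : 84.05.

29.74 : 100.00 : 84.05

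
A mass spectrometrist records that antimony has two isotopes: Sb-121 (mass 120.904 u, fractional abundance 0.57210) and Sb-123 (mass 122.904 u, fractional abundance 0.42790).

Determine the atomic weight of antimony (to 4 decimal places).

121.7598 u

The abundance-weighted mean is 0.57210 × 120.904 + 0.42790 × 122.904
= 69.16918 + 52.59062 = 121.75980 u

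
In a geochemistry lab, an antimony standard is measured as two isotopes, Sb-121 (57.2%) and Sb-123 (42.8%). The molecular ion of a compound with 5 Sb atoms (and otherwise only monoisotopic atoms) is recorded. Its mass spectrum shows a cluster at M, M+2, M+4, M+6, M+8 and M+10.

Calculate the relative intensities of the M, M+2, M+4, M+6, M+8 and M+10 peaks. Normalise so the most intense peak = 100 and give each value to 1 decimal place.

The 5 Sb atoms are independent, so intensities follow the terms of (0.572 + 0.428)^5.
P(M) = 0.572^5 = 0.061232
P(M+2) = 5 × 0.572^4 × 0.428^1 = 0.229086
P(M+4) = 10 × 0.572^3 × 0.428^2 = 0.342827
P(M+6) = 10 × 0.572^2 × 0.428^3 = 0.256521
P(M+8) = 5 × 0.572^1 × 0.428^4 = 0.095971
P(M+10) = 0.428^5 = 0.014362
The M+4 peak is largest (0.342827); scaling to 100 gives 17.9 : 66.8 : 100.0 : 74.8 : 28.0 : 4.2.

17.9 : 66.8 : 100.0 : 74.8 : 28.0 : 4.2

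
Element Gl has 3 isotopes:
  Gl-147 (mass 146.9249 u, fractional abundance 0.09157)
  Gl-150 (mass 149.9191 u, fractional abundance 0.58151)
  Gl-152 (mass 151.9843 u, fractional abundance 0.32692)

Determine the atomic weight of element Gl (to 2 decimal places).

Average mass = Σ (abundance × isotope mass) = 0.09157 × 146.9249 + 0.58151 × 149.9191 + 0.32692 × 151.9843
= 13.45391 + 87.17946 + 49.68671 = 150.32008 u

150.32 u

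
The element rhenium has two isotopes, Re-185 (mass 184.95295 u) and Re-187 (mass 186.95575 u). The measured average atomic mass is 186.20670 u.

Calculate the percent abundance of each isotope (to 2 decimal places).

With x = fraction of Re-185 (so Re-187 is 1 − x):
184.95295·x + 186.95575·(1 − x) = 186.20670
(184.95295 − 186.95575)·x = 186.20670 − 186.95575
x = -0.74905 / -2.00280 = 0.37400 → 37.40% Re-185, 62.60% Re-187.

Re-185: 37.40%, Re-187: 62.60%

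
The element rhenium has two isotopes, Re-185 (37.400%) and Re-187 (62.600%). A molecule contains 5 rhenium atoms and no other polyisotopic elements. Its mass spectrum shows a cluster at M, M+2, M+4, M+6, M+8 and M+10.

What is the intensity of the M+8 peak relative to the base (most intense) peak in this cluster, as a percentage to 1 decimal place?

(0.37400 + 0.62600)^5 gives M 0.0073, M+2 0.0612, M+4 0.2050, M+6 0.3431, M+8 0.2872, M+10 0.0961; the largest is M+6.
P(M+6) = C(5,3) × 0.37400^2 × 0.62600^3 = 10 × 0.139876 × 0.24531438 = 0.343136 (base)
P(M+8) = C(5,4) × 0.37400^1 × 0.62600^4 = 5 × 0.3740 × 0.1535668 = 0.287170
Relative intensity = 0.287170 / 0.343136 × 100 = 83.7

83.7%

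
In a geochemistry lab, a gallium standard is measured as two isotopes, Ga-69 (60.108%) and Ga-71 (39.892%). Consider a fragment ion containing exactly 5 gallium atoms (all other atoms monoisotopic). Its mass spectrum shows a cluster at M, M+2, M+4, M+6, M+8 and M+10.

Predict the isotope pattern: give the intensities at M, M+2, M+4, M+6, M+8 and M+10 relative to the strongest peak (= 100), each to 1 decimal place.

22.7 : 75.3 : 100.0 : 66.4 : 22.0 : 2.9

The 5 Ga atoms are independent, so intensities follow the terms of (0.60108 + 0.39892)^5.
P(M) = 0.60108^5 = 0.078462
P(M+2) = 5 × 0.60108^4 × 0.39892^1 = 0.260366
P(M+4) = 10 × 0.60108^3 × 0.39892^2 = 0.345596
P(M+6) = 10 × 0.60108^2 × 0.39892^3 = 0.229362
P(M+8) = 5 × 0.60108^1 × 0.39892^4 = 0.076111
P(M+10) = 0.39892^5 = 0.010103
The M+4 peak is largest (0.345596); scaling to 100 gives 22.7 : 75.3 : 100.0 : 66.4 : 22.0 : 2.9.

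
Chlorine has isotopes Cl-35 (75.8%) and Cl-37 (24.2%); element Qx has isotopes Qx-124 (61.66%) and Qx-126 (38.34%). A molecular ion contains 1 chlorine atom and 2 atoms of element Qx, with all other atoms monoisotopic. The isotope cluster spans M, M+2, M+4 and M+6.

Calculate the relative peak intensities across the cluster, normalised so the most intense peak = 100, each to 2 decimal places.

Chlorine pattern (n=1): 0.7580 : 0.2420
Element Qx pattern (n=2): 0.38019556 : 0.47280888 : 0.14699556
Convolve the two distributions (both contribute in 2-u steps):
  M: 0.7580×0.38019556 = 0.288188
  M+2: 0.7580×0.47280888 + 0.2420×0.38019556 = 0.450396
  M+4: 0.7580×0.14699556 + 0.2420×0.47280888 = 0.225842
  M+6: 0.2420×0.14699556 = 0.035573
Scale to base peak (0.450396) = 100: 63.99 : 100.00 : 50.14 : 7.90

63.99 : 100.00 : 50.14 : 7.90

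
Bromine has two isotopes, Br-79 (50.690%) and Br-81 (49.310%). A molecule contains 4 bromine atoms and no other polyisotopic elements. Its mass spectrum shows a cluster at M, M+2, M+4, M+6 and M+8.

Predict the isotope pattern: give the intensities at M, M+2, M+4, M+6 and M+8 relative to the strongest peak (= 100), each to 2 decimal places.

The 4 Br atoms are independent, so intensities follow the terms of (0.50690 + 0.49310)^4.
P(M) = 0.50690^4 = 0.066022
P(M+2) = 4 × 0.50690^3 × 0.49310^1 = 0.256899
P(M+4) = 6 × 0.50690^2 × 0.49310^2 = 0.374857
P(M+6) = 4 × 0.50690^1 × 0.49310^3 = 0.243101
P(M+8) = 0.49310^4 = 0.059121
The M+4 peak is largest (0.374857); scaling to 100 gives 17.61 : 68.53 : 100.00 : 64.85 : 15.77.

17.61 : 68.53 : 100.00 : 64.85 : 15.77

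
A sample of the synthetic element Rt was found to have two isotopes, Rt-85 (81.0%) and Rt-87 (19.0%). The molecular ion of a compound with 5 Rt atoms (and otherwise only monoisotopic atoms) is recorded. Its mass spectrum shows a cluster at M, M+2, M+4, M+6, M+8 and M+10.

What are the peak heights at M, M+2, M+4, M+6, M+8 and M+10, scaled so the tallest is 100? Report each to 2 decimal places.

Expanding (0.810 + 0.190)^5:
P(M) = 0.810^5 = 0.348678
P(M+2) = 5 × 0.810^4 × 0.190^1 = 0.408944
P(M+4) = 10 × 0.810^3 × 0.190^2 = 0.191850
P(M+6) = 10 × 0.810^2 × 0.190^3 = 0.045002
P(M+8) = 5 × 0.810^1 × 0.190^4 = 0.005278
P(M+10) = 0.190^5 = 0.000248
The M+2 peak is largest (0.408944); scaling to 100 gives 85.26 : 100.00 : 46.91 : 11.00 : 1.29 : 0.06.

85.26 : 100.00 : 46.91 : 11.00 : 1.29 : 0.06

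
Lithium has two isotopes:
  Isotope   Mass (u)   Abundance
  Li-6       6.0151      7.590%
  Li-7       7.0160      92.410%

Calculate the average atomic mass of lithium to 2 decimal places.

6.94 u

Weight each isotope mass by its fractional abundance: 0.07590 × 6.0151 + 0.92410 × 7.0160
= 0.45655 + 6.48349 = 6.94004 u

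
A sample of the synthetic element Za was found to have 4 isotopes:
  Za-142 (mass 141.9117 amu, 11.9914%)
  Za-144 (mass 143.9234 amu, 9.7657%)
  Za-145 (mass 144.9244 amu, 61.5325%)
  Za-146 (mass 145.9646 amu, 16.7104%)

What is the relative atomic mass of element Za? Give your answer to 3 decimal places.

Ar = Σ fᵢ·mᵢ = 0.119914 × 141.9117 + 0.097657 × 143.9234 + 0.615325 × 144.9244 + 0.167104 × 145.9646
= 17.01720 + 14.05513 + 89.17561 + 24.39127 = 144.63921 amu

144.639 amu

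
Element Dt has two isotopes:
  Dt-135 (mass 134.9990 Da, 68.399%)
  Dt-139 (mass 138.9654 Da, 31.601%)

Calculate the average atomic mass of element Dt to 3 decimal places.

136.252 Da

Weight each isotope mass by its fractional abundance: 0.68399 × 134.9990 + 0.31601 × 138.9654
= 92.33797 + 43.91446 = 136.25243 Da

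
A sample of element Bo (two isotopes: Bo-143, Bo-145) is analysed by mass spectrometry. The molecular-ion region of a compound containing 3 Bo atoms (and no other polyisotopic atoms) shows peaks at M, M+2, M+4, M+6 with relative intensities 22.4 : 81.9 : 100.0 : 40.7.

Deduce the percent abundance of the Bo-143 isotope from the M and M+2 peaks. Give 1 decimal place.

If p is the fraction of Bo that is Bo-143, then I(M+2)/I(M) = [C(3,1)·p^2·(1−p)] / p^3 = 3·(1−p)/p = 81.9/22.4 = 3.6563
(1−p)/p = 3.6563/3 = 1.2188  ⇒  p = 1/(1 + 1.2188) = 0.4507
Bo-143: 45.1%, Bo-145: 54.9%.

45.1%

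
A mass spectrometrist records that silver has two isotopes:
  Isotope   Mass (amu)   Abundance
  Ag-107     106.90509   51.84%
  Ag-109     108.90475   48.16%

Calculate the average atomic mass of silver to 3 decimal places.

107.868 amu

Ar = Σ fᵢ·mᵢ = 0.5184 × 106.90509 + 0.4816 × 108.90475
= 55.419599 + 52.448528 = 107.868127 amu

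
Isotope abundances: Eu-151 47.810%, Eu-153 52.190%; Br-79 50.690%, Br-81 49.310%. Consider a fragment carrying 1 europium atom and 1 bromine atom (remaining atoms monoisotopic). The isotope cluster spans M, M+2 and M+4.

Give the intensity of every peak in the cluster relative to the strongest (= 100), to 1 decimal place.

Europium pattern (n=1): 0.4781 : 0.5219
Bromine pattern (n=1): 0.5069 : 0.4931
Convolve the two distributions (both contribute in 2-u steps):
  M: 0.4781×0.5069 = 0.242349
  M+2: 0.4781×0.4931 + 0.5219×0.5069 = 0.500302
  M+4: 0.5219×0.4931 = 0.257349
Scale to base peak (0.500302) = 100: 48.4 : 100.0 : 51.4

48.4 : 100.0 : 51.4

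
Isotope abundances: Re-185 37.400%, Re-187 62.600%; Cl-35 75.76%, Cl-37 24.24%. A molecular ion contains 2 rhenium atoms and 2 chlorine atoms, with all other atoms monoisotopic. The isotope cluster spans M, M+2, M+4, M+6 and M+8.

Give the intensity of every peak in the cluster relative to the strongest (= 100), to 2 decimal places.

19.82 : 79.02 : 100.00 : 42.32 : 5.68

Rhenium pattern (n=2): 0.139876 : 0.468248 : 0.391876
Chlorine pattern (n=2): 0.57395776 : 0.36728448 : 0.05875776
Convolve the two distributions (both contribute in 2-u steps):
  M: 0.139876×0.57395776 = 0.080283
  M+2: 0.139876×0.36728448 + 0.468248×0.57395776 = 0.320129
  M+4: 0.139876×0.05875776 + 0.468248×0.36728448 + 0.391876×0.57395776 = 0.405119
  M+6: 0.468248×0.05875776 + 0.391876×0.36728448 = 0.171443
  M+8: 0.391876×0.05875776 = 0.023026
Scale to base peak (0.405119) = 100: 19.82 : 79.02 : 100.00 : 42.32 : 5.68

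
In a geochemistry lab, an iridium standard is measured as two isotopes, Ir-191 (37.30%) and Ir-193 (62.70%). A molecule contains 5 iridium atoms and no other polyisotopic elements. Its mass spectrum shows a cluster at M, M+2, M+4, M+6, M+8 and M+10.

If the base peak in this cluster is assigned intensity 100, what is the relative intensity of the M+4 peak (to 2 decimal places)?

59.49

(0.3730 + 0.6270)^5 gives M 0.0072, M+2 0.0607, M+4 0.2040, M+6 0.3429, M+8 0.2882, M+10 0.0969; the largest is M+6.
P(M+6) = C(5,3) × 0.3730^2 × 0.6270^3 = 10 × 0.139129 × 0.24649188 = 0.342942 (base)
P(M+4) = C(5,2) × 0.3730^3 × 0.6270^2 = 10 × 0.05189512 × 0.393129 = 0.204015
Relative intensity = 0.204015 / 0.342942 × 100 = 59.49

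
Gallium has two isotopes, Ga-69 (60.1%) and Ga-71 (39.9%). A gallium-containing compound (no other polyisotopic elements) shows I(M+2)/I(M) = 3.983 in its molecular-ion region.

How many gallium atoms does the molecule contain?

6

The M+2/M ratio from n Ga atoms is n · q/p = n · 0.399/0.601.
n = 3.983 × 0.601/0.399 = 6.00 ≈ 6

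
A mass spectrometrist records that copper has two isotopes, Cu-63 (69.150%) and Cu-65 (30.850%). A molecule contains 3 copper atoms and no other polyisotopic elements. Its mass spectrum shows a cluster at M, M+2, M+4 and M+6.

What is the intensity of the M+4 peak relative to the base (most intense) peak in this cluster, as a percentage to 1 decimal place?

Term probabilities: M 0.3307, M+2 0.4425, M+4 0.1974, M+6 0.0294. Base peak = M+2.
P(M+2) = C(3,1) × 0.69150^2 × 0.30850^1 = 3 × 0.47817225 × 0.3085 = 0.442548 (base)
P(M+4) = C(3,2) × 0.69150^1 × 0.30850^2 = 3 × 0.6915 × 0.09517225 = 0.197435
Relative intensity = 0.197435 / 0.442548 × 100 = 44.6

44.6%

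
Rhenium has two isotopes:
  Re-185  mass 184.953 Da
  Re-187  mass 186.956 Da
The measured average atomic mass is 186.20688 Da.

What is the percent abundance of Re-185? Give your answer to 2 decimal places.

37.40%

Writing the weighted mean with unknown fraction x of Re-185:
184.953·x + 186.956·(1 − x) = 186.20688
(184.953 − 186.956)·x = 186.20688 − 186.956
x = -0.74912 / -2.003 = 0.37400 → 37.40% Re-185, 62.60% Re-187.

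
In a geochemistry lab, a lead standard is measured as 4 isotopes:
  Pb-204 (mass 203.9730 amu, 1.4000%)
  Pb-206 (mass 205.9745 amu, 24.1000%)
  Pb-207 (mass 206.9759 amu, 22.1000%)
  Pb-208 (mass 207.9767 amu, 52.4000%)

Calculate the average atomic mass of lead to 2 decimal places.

Weight each isotope mass by its fractional abundance: 0.014000 × 203.9730 + 0.241000 × 205.9745 + 0.221000 × 206.9759 + 0.524000 × 207.9767
= 2.85562 + 49.63985 + 45.74167 + 108.97979 = 207.21693 amu

207.22 amu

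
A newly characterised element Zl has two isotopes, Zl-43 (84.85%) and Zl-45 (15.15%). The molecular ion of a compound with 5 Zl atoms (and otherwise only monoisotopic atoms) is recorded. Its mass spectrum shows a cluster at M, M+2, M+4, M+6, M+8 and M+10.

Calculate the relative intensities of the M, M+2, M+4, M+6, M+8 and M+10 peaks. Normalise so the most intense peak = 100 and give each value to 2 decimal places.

The 5 Zl atoms are independent, so intensities follow the terms of (0.8485 + 0.1515)^5.
P(M) = 0.8485^5 = 0.439804
P(M+2) = 5 × 0.8485^4 × 0.1515^1 = 0.392636
P(M+4) = 10 × 0.8485^3 × 0.1515^2 = 0.140211
P(M+6) = 10 × 0.8485^2 × 0.1515^3 = 0.025035
P(M+8) = 5 × 0.8485^1 × 0.1515^4 = 0.002235
P(M+10) = 0.1515^5 = 0.000080
The M peak is largest (0.439804); scaling to 100 gives 100.00 : 89.28 : 31.88 : 5.69 : 0.51 : 0.02.

100.00 : 89.28 : 31.88 : 5.69 : 0.51 : 0.02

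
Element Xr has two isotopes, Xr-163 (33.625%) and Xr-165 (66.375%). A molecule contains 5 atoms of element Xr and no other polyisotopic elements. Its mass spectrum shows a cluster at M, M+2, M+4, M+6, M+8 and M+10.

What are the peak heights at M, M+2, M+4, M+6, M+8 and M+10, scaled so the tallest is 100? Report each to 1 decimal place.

1.3 : 12.8 : 50.7 : 100.0 : 98.7 : 39.0

The 5 Xr atoms are independent, so intensities follow the terms of (0.33625 + 0.66375)^5.
P(M) = 0.33625^5 = 0.004298
P(M+2) = 5 × 0.33625^4 × 0.66375^1 = 0.042425
P(M+4) = 10 × 0.33625^3 × 0.66375^2 = 0.167493
P(M+6) = 10 × 0.33625^2 × 0.66375^3 = 0.330627
P(M+8) = 5 × 0.33625^1 × 0.66375^4 = 0.326325
P(M+10) = 0.66375^5 = 0.128832
The M+6 peak is largest (0.330627); scaling to 100 gives 1.3 : 12.8 : 50.7 : 100.0 : 98.7 : 39.0.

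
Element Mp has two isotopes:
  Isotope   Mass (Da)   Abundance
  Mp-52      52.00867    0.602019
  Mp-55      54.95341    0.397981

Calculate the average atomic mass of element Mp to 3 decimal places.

53.181 Da

Average mass = Σ (abundance × isotope mass) = 0.602019 × 52.00867 + 0.397981 × 54.95341
= 31.310208 + 21.870413 = 53.180621 Da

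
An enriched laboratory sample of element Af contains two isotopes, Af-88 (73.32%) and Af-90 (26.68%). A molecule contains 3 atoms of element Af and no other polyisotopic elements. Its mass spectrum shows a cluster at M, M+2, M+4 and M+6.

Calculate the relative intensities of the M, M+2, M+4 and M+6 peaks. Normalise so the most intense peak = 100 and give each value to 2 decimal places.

Expanding (0.7332 + 0.2668)^3:
P(M) = 0.7332^3 = 0.394155
P(M+2) = 3 × 0.7332^2 × 0.2668^1 = 0.430281
P(M+4) = 3 × 0.7332^1 × 0.2668^2 = 0.156572
P(M+6) = 0.2668^3 = 0.018991
The M+2 peak is largest (0.430281); scaling to 100 gives 91.60 : 100.00 : 36.39 : 4.41.

91.60 : 100.00 : 36.39 : 4.41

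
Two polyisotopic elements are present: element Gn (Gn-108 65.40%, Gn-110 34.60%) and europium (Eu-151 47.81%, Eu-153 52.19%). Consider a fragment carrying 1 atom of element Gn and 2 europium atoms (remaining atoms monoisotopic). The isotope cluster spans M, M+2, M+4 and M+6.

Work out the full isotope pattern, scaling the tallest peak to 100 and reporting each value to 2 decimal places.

Element Gn pattern (n=1): 0.6540 : 0.3460
Europium pattern (n=2): 0.22857961 : 0.49904078 : 0.27237961
Convolve the two distributions (both contribute in 2-u steps):
  M: 0.6540×0.22857961 = 0.149491
  M+2: 0.6540×0.49904078 + 0.3460×0.22857961 = 0.405461
  M+4: 0.6540×0.27237961 + 0.3460×0.49904078 = 0.350804
  M+6: 0.3460×0.27237961 = 0.094243
Scale to base peak (0.405461) = 100: 36.87 : 100.00 : 86.52 : 23.24

36.87 : 100.00 : 86.52 : 23.24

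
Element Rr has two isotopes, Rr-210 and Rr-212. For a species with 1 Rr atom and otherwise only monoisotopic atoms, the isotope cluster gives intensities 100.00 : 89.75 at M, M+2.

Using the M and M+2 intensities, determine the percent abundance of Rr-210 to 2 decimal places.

Write p for the Rr-210 fraction. I(M+2)/I(M) = [C(1,1)·p^0·(1−p)] / p^1 = 1·(1−p)/p = 89.75/100.00 = 0.8975
(1−p)/p = 0.8975/1 = 0.8975  ⇒  p = 1/(1 + 0.8975) = 0.5270
Rr-210: 52.70%, Rr-212: 47.30%.

52.70%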